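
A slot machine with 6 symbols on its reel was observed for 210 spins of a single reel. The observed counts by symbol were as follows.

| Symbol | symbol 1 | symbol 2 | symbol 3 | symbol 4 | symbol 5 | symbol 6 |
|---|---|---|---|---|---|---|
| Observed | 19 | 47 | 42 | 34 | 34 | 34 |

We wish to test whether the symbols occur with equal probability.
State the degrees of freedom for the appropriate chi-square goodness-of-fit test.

5

There are k = 6 categories and no parameters were estimated from the data, so df = 6 − 1 = 5.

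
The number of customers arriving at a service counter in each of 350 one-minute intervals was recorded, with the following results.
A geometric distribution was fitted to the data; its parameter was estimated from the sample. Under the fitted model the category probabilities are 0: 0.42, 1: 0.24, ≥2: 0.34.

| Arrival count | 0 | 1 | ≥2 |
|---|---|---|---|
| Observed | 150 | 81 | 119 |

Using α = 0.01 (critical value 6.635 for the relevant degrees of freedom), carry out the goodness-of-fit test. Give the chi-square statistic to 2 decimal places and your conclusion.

0.17; do not reject

Expected counts E_i = n·p_i: 350×0.42 = 147, 350×0.24 = 84, 350×0.34 = 119.
χ² = (150−147)²/147 + (81−84)²/84 + (119−119)²/119
   = 0.061 + 0.107 + 0.000
Sum = 0.17
df = 1. Since 0.17 < 6.635, we do not reject H₀.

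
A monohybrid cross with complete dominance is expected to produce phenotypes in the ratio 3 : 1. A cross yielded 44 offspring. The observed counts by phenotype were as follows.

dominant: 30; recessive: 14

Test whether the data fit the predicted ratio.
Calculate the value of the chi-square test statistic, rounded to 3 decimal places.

Ratio total = 4. Expected counts: 44×3/4 = 33, 44×1/4 = 11.
χ² = (30−33)²/33 + (14−11)²/11
   = 0.2727 + 0.8182
Sum = 1.091

1.091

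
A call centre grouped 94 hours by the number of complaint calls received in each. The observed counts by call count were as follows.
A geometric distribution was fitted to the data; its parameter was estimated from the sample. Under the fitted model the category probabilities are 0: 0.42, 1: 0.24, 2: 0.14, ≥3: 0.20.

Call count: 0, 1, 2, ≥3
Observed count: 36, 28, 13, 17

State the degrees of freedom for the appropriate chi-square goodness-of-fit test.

2

There are k = 4 categories and 1 parameter estimated from the data, so df = 4 − 1 − 1 = 2.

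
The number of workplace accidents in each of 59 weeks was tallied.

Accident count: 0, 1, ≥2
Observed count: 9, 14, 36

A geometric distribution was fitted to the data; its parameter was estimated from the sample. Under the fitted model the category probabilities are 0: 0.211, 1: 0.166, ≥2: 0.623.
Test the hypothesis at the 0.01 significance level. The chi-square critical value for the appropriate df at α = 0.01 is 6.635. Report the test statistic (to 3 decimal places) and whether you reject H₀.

2.777; do not reject

Expected counts E_i = n·p_i: 59×0.211 = 12.449, 59×0.166 = 9.794, 59×0.623 = 36.757.
χ² = (9−12.449)²/12.449 + (14−9.794)²/9.794 + (36−36.757)²/36.757
   = 0.9555 + 1.8063 + 0.0156
Sum = 2.777
df = 1. Since 2.777 < 6.635, we do not reject H₀.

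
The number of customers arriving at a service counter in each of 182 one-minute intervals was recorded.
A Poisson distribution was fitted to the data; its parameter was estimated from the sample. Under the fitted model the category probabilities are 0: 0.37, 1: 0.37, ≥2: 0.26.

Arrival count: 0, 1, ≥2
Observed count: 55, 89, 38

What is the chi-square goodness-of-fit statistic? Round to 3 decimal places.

11.064

Expected counts E_i = n·p_i: 182×0.37 = 67.34, 182×0.37 = 67.34, 182×0.26 = 47.32.
χ² = (55−67.34)²/67.34 + (89−67.34)²/67.34 + (38−47.32)²/47.32
   = 2.2613 + 6.9670 + 1.8356
Sum = 11.064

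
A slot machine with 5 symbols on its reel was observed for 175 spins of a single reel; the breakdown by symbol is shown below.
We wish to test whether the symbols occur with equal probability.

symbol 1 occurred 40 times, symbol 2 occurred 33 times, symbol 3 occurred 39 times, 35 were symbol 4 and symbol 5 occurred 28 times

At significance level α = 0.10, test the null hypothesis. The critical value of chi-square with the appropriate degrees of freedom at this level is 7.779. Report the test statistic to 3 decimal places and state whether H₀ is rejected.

Expected count for each of the 5 categories: 175/5 = 35.
symbol 1: (40 − 35)²/35 = 25/35 = 0.7143
symbol 2: (33 − 35)²/35 = 4/35 = 0.1143
symbol 3: (39 − 35)²/35 = 16/35 = 0.4571
symbol 4: (35 − 35)²/35 = 0/35 = 0.0000
symbol 5: (28 − 35)²/35 = 49/35 = 1.4000
Sum = 2.686
df = 4. Since 2.686 < 7.779, we do not reject H₀.

2.686; do not reject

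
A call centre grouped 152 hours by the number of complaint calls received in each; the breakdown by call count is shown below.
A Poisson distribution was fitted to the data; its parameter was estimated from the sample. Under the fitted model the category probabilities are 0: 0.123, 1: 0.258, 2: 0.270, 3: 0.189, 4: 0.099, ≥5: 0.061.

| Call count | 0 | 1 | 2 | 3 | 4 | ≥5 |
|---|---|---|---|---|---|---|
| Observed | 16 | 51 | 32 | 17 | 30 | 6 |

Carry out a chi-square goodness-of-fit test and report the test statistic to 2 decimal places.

26.72

Expected counts E_i = n·p_i: 152×0.123 = 18.696, 152×0.258 = 39.216, 152×0.270 = 41.04, 152×0.189 = 28.728, 152×0.099 = 15.048, 152×0.061 = 9.272.
χ² = (16−18.696)²/18.696 + (51−39.216)²/39.216 + (32−41.04)²/41.04 + (17−28.728)²/28.728 + (30−15.048)²/15.048 + (6−9.272)²/9.272
   = 0.389 + 3.541 + 1.991 + 4.788 + 14.857 + 1.155
Sum = 26.72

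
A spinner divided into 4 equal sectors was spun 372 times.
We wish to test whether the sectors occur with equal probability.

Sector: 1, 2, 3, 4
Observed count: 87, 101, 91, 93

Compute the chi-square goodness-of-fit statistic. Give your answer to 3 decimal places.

1.118

Under H₀ each category has probability 1/4, so each expected count is 372/4 = 93.
cat         O        E   (O−E)²/E
1          87       93     0.3871
2         101       93     0.6882
3          91       93     0.0430
4          93       93     0.0000
Sum = 1.118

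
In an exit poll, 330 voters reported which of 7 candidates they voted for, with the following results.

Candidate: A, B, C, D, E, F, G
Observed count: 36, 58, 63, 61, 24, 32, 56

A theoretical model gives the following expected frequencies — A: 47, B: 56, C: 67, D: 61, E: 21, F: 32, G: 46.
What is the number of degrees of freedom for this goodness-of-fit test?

6

There are k = 7 categories and no parameters were estimated from the data, so df = 7 − 1 = 6.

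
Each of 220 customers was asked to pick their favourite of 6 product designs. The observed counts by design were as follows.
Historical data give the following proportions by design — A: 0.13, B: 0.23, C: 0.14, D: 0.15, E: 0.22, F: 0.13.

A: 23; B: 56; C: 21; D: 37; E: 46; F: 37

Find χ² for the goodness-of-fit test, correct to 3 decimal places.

Expected counts E_i = n·p_i: 220×0.13 = 28.6, 220×0.23 = 50.6, 220×0.14 = 30.8, 220×0.15 = 33, 220×0.22 = 48.4, 220×0.13 = 28.6.
A: (23 − 28.6)²/28.6 = 31.36/28.6 = 1.0965
B: (56 − 50.6)²/50.6 = 29.16/50.6 = 0.5763
C: (21 − 30.8)²/30.8 = 96.04/30.8 = 3.1182
D: (37 − 33)²/33 = 16/33 = 0.4848
E: (46 − 48.4)²/48.4 = 5.76/48.4 = 0.1190
F: (37 − 28.6)²/28.6 = 70.56/28.6 = 2.4671
Sum = 7.862

7.862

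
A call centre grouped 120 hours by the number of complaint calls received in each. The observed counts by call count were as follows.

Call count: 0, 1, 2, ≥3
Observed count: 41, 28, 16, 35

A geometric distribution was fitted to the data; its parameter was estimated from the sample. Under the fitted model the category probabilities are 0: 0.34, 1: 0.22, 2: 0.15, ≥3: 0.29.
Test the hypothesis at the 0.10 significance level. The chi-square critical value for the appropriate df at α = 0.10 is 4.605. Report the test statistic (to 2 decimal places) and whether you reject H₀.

Expected counts E_i = n·p_i: 120×0.34 = 40.8, 120×0.22 = 26.4, 120×0.15 = 18, 120×0.29 = 34.8.
cat         O        E   (O−E)²/E
0          41     40.8      0.001
1          28     26.4      0.097
2          16       18      0.222
≥3         35     34.8      0.001
Sum = 0.32
df = 2. Since 0.32 < 4.605, we do not reject H₀.

0.32; do not reject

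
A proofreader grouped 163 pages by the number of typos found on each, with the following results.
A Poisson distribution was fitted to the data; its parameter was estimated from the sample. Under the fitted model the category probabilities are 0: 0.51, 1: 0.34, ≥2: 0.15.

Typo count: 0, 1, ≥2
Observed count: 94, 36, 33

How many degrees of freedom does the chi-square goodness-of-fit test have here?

There are k = 3 categories and 1 parameter estimated from the data, so df = 3 − 1 − 1 = 1.

1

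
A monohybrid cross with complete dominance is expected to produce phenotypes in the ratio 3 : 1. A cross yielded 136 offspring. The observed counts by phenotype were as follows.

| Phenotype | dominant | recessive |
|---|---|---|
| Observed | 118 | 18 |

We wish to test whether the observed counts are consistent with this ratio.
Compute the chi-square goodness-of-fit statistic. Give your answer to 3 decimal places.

Ratio total = 4. Expected counts: 136×3/4 = 102, 136×1/4 = 34.
dominant: (118 − 102)²/102 = 256/102 = 2.5098
recessive: (18 − 34)²/34 = 256/34 = 7.5294
Sum = 10.039

10.039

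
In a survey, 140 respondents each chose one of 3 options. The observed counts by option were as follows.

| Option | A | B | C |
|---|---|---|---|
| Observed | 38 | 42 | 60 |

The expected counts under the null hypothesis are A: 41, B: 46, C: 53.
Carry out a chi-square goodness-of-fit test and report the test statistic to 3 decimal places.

χ² = (38−41)²/41 + (42−46)²/46 + (60−53)²/53
   = 0.2195 + 0.3478 + 0.9245
Sum = 1.492

1.492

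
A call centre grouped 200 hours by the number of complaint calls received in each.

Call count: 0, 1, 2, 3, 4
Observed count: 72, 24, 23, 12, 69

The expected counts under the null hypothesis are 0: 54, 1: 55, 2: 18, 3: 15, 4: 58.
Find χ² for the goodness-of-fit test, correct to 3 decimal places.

27.548

0: (72 − 54)²/54 = 324/54 = 6.0000
1: (24 − 55)²/55 = 961/55 = 17.4727
2: (23 − 18)²/18 = 25/18 = 1.3889
3: (12 − 15)²/15 = 9/15 = 0.6000
4: (69 − 58)²/58 = 121/58 = 2.0862
Sum = 27.548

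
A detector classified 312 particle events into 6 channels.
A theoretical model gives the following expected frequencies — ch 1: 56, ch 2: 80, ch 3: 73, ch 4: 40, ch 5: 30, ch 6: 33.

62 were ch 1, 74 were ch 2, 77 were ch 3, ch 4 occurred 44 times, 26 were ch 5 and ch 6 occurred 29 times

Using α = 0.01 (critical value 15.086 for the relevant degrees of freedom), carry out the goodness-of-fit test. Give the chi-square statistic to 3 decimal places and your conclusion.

cat         O        E   (O−E)²/E
ch 1       62       56     0.6429
ch 2       74       80     0.4500
ch 3       77       73     0.2192
ch 4       44       40     0.4000
ch 5       26       30     0.5333
ch 6       29       33     0.4848
Sum = 2.730
df = 5. Since 2.730 < 15.086, we do not reject H₀.

2.730; do not reject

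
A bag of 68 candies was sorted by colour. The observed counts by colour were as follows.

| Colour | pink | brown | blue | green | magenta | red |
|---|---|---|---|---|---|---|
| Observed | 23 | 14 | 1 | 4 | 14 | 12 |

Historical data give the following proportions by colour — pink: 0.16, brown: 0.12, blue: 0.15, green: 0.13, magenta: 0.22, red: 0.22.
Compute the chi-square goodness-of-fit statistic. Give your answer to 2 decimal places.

Expected counts E_i = n·p_i: 68×0.16 = 10.88, 68×0.12 = 8.16, 68×0.15 = 10.2, 68×0.13 = 8.84, 68×0.22 = 14.96, 68×0.22 = 14.96.
χ² = (23−10.88)²/10.88 + (14−8.16)²/8.16 + (1−10.2)²/10.2 + (4−8.84)²/8.84 + (14−14.96)²/14.96 + (12−14.96)²/14.96
   = 13.501 + 4.180 + 8.298 + 2.650 + 0.062 + 0.586
Sum = 29.28

29.28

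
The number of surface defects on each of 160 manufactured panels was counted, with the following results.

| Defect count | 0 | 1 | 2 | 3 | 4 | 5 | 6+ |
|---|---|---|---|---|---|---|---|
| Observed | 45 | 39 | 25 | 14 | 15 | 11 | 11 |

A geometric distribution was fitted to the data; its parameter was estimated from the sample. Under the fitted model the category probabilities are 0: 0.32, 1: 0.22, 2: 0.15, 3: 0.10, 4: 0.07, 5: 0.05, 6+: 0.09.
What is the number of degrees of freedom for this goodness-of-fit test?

5

There are k = 7 categories and 1 parameter estimated from the data, so df = 7 − 1 − 1 = 5.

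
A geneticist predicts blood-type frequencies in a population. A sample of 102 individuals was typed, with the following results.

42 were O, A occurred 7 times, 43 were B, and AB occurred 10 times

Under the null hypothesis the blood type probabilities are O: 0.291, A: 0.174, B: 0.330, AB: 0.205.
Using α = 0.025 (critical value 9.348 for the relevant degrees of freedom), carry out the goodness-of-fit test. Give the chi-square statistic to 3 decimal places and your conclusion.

Expected counts E_i = n·p_i: 102×0.291 = 29.682, 102×0.174 = 17.748, 102×0.330 = 33.66, 102×0.205 = 20.91.
χ² = (42−29.682)²/29.682 + (7−17.748)²/17.748 + (43−33.66)²/33.66 + (10−20.91)²/20.91
   = 5.1120 + 6.5089 + 2.5917 + 5.6924
Sum = 19.905
df = 3. Since 19.905 > 9.348, we reject H₀.

19.905; reject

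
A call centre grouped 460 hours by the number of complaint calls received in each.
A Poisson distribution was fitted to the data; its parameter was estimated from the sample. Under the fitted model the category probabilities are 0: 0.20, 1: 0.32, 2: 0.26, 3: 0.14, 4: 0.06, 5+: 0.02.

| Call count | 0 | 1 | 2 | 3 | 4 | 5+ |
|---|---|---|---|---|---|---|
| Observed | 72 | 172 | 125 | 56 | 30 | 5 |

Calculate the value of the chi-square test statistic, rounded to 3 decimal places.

11.992

Expected counts E_i = n·p_i: 460×0.20 = 92, 460×0.32 = 147.2, 460×0.26 = 119.6, 460×0.14 = 64.4, 460×0.06 = 27.6, 460×0.02 = 9.2.
cat         O        E   (O−E)²/E
0          72       92     4.3478
1         172    147.2     4.1783
2         125    119.6     0.2438
3          56     64.4     1.0957
4          30     27.6     0.2087
5+          5      9.2     1.9174
Sum = 11.992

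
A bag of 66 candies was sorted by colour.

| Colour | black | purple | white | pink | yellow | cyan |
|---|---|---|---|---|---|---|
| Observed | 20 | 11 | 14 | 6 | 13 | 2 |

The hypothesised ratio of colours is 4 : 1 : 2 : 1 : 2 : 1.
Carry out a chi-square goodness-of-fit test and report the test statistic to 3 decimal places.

7.917

Ratio total = 11. Expected counts: 66×4/11 = 24, 66×1/11 = 6, 66×2/11 = 12, 66×1/11 = 6, 66×2/11 = 12, 66×1/11 = 6.
cat         O        E   (O−E)²/E
black      20       24     0.6667
purple     11        6     4.1667
white      14       12     0.3333
pink        6        6     0.0000
yellow     13       12     0.0833
cyan        2        6     2.6667
Sum = 7.917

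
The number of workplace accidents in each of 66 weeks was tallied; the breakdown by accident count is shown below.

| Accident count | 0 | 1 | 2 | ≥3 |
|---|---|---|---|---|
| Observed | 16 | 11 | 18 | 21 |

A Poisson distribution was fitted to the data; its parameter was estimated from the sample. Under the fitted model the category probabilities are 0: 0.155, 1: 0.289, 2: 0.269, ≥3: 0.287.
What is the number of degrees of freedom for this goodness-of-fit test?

There are k = 4 categories and 1 parameter estimated from the data, so df = 4 − 1 − 1 = 2.

2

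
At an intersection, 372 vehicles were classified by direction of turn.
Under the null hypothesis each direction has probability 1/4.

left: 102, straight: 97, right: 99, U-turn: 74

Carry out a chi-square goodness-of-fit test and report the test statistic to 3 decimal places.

5.312

Under H₀ each category has probability 1/4, so each expected count is 372/4 = 93.
cat           O        E   (O−E)²/E
left        102       93     0.8710
straight     97       93     0.1720
right        99       93     0.3871
U-turn       74       93     3.8817
Sum = 5.312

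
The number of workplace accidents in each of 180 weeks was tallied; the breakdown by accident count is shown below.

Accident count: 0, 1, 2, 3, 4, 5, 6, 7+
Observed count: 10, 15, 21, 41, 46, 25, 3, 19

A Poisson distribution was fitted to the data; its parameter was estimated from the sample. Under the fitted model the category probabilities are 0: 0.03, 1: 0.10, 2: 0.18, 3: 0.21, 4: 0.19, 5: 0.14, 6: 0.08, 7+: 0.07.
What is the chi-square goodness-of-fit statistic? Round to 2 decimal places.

Expected counts E_i = n·p_i: 180×0.03 = 5.4, 180×0.10 = 18, 180×0.18 = 32.4, 180×0.21 = 37.8, 180×0.19 = 34.2, 180×0.14 = 25.2, 180×0.08 = 14.4, 180×0.07 = 12.6.
0: (10 − 5.4)²/5.4 = 21.16/5.4 = 3.919
1: (15 − 18)²/18 = 9/18 = 0.500
2: (21 − 32.4)²/32.4 = 129.96/32.4 = 4.011
3: (41 − 37.8)²/37.8 = 10.24/37.8 = 0.271
4: (46 − 34.2)²/34.2 = 139.24/34.2 = 4.071
5: (25 − 25.2)²/25.2 = 0.04/25.2 = 0.002
6: (3 − 14.4)²/14.4 = 129.96/14.4 = 9.025
7+: (19 − 12.6)²/12.6 = 40.96/12.6 = 3.251
Sum = 25.05

25.05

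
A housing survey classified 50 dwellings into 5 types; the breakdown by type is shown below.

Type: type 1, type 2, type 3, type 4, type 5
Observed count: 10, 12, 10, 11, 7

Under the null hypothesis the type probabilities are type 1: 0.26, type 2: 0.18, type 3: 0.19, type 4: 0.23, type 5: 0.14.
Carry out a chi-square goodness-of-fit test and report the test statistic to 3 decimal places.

1.740

Expected counts E_i = n·p_i: 50×0.26 = 13, 50×0.18 = 9, 50×0.19 = 9.5, 50×0.23 = 11.5, 50×0.14 = 7.
χ² = (10−13)²/13 + (12−9)²/9 + (10−9.5)²/9.5 + (11−11.5)²/11.5 + (7−7)²/7
   = 0.6923 + 1.0000 + 0.0263 + 0.0217 + 0.0000
Sum = 1.740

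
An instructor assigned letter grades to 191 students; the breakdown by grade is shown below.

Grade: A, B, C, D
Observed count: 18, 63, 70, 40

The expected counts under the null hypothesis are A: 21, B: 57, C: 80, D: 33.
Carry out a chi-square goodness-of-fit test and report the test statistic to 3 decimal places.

χ² = (18−21)²/21 + (63−57)²/57 + (70−80)²/80 + (40−33)²/33
   = 0.4286 + 0.6316 + 1.2500 + 1.4848
Sum = 3.795

3.795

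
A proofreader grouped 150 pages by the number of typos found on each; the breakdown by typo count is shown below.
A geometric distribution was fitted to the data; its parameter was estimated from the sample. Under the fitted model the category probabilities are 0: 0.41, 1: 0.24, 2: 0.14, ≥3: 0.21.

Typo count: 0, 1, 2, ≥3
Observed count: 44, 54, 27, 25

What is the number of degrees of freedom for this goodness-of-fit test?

There are k = 4 categories and 1 parameter estimated from the data, so df = 4 − 1 − 1 = 2.

2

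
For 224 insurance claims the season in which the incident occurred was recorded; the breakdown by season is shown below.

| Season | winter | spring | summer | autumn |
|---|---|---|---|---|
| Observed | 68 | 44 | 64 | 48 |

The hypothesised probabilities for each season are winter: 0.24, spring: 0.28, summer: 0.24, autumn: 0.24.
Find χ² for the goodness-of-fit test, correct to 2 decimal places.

Expected counts E_i = n·p_i: 224×0.24 = 53.76, 224×0.28 = 62.72, 224×0.24 = 53.76, 224×0.24 = 53.76.
cat         O        E   (O−E)²/E
winter     68    53.76      3.772
spring     44    62.72      5.587
summer     64    53.76      1.950
autumn     48    53.76      0.617
Sum = 11.93

11.93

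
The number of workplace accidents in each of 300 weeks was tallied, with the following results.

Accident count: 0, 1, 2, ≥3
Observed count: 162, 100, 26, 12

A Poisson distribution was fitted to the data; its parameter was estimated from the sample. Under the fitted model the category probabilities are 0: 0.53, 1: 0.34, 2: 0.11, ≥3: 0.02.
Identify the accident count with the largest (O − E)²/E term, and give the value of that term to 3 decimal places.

Expected counts E_i = n·p_i: 300×0.53 = 159, 300×0.34 = 102, 300×0.11 = 33, 300×0.02 = 6.
cat         O        E   (O−E)²/E
0         162      159     0.0566
1         100      102     0.0392
2          26       33     1.4848
≥3         12        6     6.0000
The largest term is for ≥3: 6.000.

≥3, 6.000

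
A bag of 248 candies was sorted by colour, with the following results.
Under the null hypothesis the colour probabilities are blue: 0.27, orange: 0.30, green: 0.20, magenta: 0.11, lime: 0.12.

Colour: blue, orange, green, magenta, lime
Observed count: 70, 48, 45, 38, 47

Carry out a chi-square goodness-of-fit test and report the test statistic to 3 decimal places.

Expected counts E_i = n·p_i: 248×0.27 = 66.96, 248×0.30 = 74.4, 248×0.20 = 49.6, 248×0.11 = 27.28, 248×0.12 = 29.76.
blue: (70 − 66.96)²/66.96 = 9.2416/66.96 = 0.1380
orange: (48 − 74.4)²/74.4 = 696.96/74.4 = 9.3677
green: (45 − 49.6)²/49.6 = 21.16/49.6 = 0.4266
magenta: (38 − 27.28)²/27.28 = 114.9184/27.28 = 4.2126
lime: (47 − 29.76)²/29.76 = 297.2176/29.76 = 9.9872
Sum = 24.132

24.132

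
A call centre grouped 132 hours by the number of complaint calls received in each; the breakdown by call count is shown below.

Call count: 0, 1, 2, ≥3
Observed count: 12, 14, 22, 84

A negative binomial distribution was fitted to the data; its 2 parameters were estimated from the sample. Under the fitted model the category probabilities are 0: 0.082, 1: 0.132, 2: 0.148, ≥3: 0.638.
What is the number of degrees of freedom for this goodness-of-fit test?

1

There are k = 4 categories and 2 parameters estimated from the data, so df = 4 − 1 − 2 = 1.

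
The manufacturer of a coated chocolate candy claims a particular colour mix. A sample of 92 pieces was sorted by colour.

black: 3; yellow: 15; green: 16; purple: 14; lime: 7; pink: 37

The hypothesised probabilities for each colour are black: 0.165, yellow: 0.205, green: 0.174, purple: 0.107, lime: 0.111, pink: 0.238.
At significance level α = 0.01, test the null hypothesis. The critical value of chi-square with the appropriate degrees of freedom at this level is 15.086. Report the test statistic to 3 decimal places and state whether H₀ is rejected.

Expected counts E_i = n·p_i: 92×0.165 = 15.18, 92×0.205 = 18.86, 92×0.174 = 16.008, 92×0.107 = 9.844, 92×0.111 = 10.212, 92×0.238 = 21.896.
cat         O        E   (O−E)²/E
black       3    15.18     9.7729
yellow     15    18.86     0.7900
green      16   16.008     0.0000
purple     14    9.844     1.7546
lime        7   10.212     1.0103
pink       37   21.896    10.4188
Sum = 23.747
df = 5. Since 23.747 > 15.086, we reject H₀.

23.747; reject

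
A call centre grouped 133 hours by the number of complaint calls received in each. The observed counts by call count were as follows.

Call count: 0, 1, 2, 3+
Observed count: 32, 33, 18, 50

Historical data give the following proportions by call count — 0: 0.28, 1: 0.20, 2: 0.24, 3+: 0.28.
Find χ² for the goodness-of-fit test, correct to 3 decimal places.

Expected counts E_i = n·p_i: 133×0.28 = 37.24, 133×0.20 = 26.6, 133×0.24 = 31.92, 133×0.28 = 37.24.
0: (32 − 37.24)²/37.24 = 27.4576/37.24 = 0.7373
1: (33 − 26.6)²/26.6 = 40.96/26.6 = 1.5398
2: (18 − 31.92)²/31.92 = 193.7664/31.92 = 6.0704
3+: (50 − 37.24)²/37.24 = 162.8176/37.24 = 4.3721
Sum = 12.720

12.720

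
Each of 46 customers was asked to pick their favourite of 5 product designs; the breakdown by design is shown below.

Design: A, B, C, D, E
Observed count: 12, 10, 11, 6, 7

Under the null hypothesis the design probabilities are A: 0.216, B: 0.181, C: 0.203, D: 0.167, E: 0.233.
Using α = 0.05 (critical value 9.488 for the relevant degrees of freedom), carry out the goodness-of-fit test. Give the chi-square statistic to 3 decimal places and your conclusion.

2.719; do not reject

Expected counts E_i = n·p_i: 46×0.216 = 9.936, 46×0.181 = 8.326, 46×0.203 = 9.338, 46×0.167 = 7.682, 46×0.233 = 10.718.
χ² = (12−9.936)²/9.936 + (10−8.326)²/8.326 + (11−9.338)²/9.338 + (6−7.682)²/7.682 + (7−10.718)²/10.718
   = 0.4288 + 0.3366 + 0.2958 + 0.3683 + 1.2897
Sum = 2.719
df = 4. Since 2.719 < 9.488, we do not reject H₀.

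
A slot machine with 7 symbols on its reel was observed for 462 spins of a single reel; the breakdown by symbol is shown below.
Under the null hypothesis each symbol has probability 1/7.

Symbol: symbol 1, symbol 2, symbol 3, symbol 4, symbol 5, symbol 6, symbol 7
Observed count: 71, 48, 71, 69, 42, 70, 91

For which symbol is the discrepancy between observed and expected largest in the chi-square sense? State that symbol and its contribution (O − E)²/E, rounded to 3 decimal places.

symbol 7, 9.470

Under H₀ each category has probability 1/7, so each expected count is 462/7 = 66.
symbol 1: (71 − 66)²/66 = 25/66 = 0.3788
symbol 2: (48 − 66)²/66 = 324/66 = 4.9091
symbol 3: (71 − 66)²/66 = 25/66 = 0.3788
symbol 4: (69 − 66)²/66 = 9/66 = 0.1364
symbol 5: (42 − 66)²/66 = 576/66 = 8.7273
symbol 6: (70 − 66)²/66 = 16/66 = 0.2424
symbol 7: (91 − 66)²/66 = 625/66 = 9.4697
The largest term is for symbol 7: 9.470.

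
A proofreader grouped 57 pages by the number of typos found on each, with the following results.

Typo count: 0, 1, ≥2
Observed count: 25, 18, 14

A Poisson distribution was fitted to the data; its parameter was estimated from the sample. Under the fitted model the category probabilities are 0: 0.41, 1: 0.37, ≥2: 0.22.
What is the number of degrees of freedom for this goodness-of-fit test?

There are k = 3 categories and 1 parameter estimated from the data, so df = 3 − 1 − 1 = 1.

1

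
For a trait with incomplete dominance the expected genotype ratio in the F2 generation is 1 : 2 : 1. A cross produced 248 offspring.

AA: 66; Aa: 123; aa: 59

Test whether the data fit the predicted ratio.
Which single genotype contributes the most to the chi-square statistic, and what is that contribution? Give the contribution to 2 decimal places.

AA, 0.26

Ratio total = 4. Expected counts: 248×1/4 = 62, 248×2/4 = 124, 248×1/4 = 62.
χ² = (66−62)²/62 + (123−124)²/124 + (59−62)²/62
   = 0.258 + 0.008 + 0.145
The largest term is for AA: 0.26.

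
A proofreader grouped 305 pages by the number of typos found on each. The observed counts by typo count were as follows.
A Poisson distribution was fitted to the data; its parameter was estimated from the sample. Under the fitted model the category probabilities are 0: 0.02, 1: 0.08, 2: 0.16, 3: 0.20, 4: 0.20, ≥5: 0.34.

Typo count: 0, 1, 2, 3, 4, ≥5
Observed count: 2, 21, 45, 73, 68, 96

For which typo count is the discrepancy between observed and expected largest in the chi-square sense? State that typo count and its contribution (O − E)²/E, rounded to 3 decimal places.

0, 2.756

Expected counts E_i = n·p_i: 305×0.02 = 6.1, 305×0.08 = 24.4, 305×0.16 = 48.8, 305×0.20 = 61, 305×0.20 = 61, 305×0.34 = 103.7.
cat         O        E   (O−E)²/E
0           2      6.1     2.7557
1          21     24.4     0.4738
2          45     48.8     0.2959
3          73       61     2.3607
4          68       61     0.8033
≥5         96    103.7     0.5717
The largest term is for 0: 2.756.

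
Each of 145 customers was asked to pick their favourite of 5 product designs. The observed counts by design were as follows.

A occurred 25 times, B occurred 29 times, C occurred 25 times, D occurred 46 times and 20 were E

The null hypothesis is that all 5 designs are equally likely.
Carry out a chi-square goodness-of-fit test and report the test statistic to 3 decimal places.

Expected count for each of the 5 categories: 145/5 = 29.
A: (25 − 29)²/29 = 16/29 = 0.5517
B: (29 − 29)²/29 = 0/29 = 0.0000
C: (25 − 29)²/29 = 16/29 = 0.5517
D: (46 − 29)²/29 = 289/29 = 9.9655
E: (20 − 29)²/29 = 81/29 = 2.7931
Sum = 13.862

13.862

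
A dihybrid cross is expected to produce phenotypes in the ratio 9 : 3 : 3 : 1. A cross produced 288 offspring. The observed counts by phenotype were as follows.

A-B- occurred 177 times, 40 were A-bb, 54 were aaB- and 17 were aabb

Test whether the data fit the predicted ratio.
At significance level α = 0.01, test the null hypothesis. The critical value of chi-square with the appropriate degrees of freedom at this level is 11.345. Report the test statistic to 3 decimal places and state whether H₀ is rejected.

Ratio total = 16. Expected counts: 288×9/16 = 162, 288×3/16 = 54, 288×3/16 = 54, 288×1/16 = 18.
cat         O        E   (O−E)²/E
A-B-      177      162     1.3889
A-bb       40       54     3.6296
aaB-       54       54     0.0000
aabb       17       18     0.0556
Sum = 5.074
df = 3. Since 5.074 < 11.345, we do not reject H₀.

5.074; do not reject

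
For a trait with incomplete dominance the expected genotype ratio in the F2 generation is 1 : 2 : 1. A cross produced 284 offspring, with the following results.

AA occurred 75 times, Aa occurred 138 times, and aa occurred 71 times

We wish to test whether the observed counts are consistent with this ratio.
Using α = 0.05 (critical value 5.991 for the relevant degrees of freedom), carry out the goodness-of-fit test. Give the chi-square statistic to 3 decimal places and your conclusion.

Ratio total = 4. Expected counts: 284×1/4 = 71, 284×2/4 = 142, 284×1/4 = 71.
cat         O        E   (O−E)²/E
AA         75       71     0.2254
Aa        138      142     0.1127
aa         71       71     0.0000
Sum = 0.338
df = 2. Since 0.338 < 5.991, we do not reject H₀.

0.338; do not reject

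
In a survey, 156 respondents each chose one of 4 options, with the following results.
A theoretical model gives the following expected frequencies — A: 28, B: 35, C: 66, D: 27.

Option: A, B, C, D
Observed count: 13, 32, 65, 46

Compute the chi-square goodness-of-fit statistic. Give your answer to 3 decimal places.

A: (13 − 28)²/28 = 225/28 = 8.0357
B: (32 − 35)²/35 = 9/35 = 0.2571
C: (65 − 66)²/66 = 1/66 = 0.0152
D: (46 − 27)²/27 = 361/27 = 13.3704
Sum = 21.678

21.678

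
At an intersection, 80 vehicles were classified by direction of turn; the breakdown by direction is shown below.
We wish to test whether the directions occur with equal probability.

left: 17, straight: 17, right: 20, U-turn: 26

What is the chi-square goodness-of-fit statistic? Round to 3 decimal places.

Expected count for each of the 4 categories: 80/4 = 20.
left: (17 − 20)²/20 = 9/20 = 0.4500
straight: (17 − 20)²/20 = 9/20 = 0.4500
right: (20 − 20)²/20 = 0/20 = 0.0000
U-turn: (26 − 20)²/20 = 36/20 = 1.8000
Sum = 2.700

2.700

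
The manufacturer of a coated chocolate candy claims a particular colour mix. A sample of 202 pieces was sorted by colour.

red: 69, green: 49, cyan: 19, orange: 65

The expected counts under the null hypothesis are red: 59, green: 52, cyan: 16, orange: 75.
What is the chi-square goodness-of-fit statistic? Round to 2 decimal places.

3.76

cat         O        E   (O−E)²/E
red        69       59      1.695
green      49       52      0.173
cyan       19       16      0.563
orange     65       75      1.333
Sum = 3.76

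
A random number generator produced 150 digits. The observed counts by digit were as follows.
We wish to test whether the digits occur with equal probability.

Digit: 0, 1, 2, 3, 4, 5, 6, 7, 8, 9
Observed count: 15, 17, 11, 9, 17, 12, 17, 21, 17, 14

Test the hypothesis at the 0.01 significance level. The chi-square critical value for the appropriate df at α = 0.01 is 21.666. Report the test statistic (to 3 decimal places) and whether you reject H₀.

Under H₀ each category has probability 1/10, so each expected count is 150/10 = 15.
cat         O        E   (O−E)²/E
0          15       15     0.0000
1          17       15     0.2667
2          11       15     1.0667
3           9       15     2.4000
4          17       15     0.2667
5          12       15     0.6000
6          17       15     0.2667
7          21       15     2.4000
8          17       15     0.2667
9          14       15     0.0667
Sum = 7.600
df = 9. Since 7.600 < 21.666, we do not reject H₀.

7.600; do not reject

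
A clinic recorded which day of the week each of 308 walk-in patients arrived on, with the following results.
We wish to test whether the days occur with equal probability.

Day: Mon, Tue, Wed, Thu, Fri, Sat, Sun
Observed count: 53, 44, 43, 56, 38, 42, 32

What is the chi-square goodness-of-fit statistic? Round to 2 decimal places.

9.32

Expected count for each of the 7 categories: 308/7 = 44.
Mon: (53 − 44)²/44 = 81/44 = 1.841
Tue: (44 − 44)²/44 = 0/44 = 0.000
Wed: (43 − 44)²/44 = 1/44 = 0.023
Thu: (56 − 44)²/44 = 144/44 = 3.273
Fri: (38 − 44)²/44 = 36/44 = 0.818
Sat: (42 − 44)²/44 = 4/44 = 0.091
Sun: (32 − 44)²/44 = 144/44 = 3.273
Sum = 9.32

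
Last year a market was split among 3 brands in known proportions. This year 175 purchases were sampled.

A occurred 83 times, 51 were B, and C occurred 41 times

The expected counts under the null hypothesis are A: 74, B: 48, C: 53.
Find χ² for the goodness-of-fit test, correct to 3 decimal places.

3.999

cat         O        E   (O−E)²/E
A          83       74     1.0946
B          51       48     0.1875
C          41       53     2.7170
Sum = 3.999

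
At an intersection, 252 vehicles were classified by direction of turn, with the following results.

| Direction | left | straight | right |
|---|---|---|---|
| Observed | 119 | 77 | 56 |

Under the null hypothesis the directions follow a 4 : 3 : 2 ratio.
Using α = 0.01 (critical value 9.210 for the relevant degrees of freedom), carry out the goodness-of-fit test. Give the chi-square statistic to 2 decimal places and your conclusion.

Ratio total = 9. Expected counts: 252×4/9 = 112, 252×3/9 = 84, 252×2/9 = 56.
left: (119 − 112)²/112 = 49/112 = 0.438
straight: (77 − 84)²/84 = 49/84 = 0.583
right: (56 − 56)²/56 = 0/56 = 0.000
Sum = 1.02
df = 2. Since 1.02 < 9.210, we do not reject H₀.

1.02; do not reject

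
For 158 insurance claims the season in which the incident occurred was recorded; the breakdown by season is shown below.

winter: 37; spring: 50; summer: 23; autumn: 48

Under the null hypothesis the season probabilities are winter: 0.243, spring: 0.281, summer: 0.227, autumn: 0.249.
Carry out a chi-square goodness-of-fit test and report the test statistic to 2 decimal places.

7.28

Expected counts E_i = n·p_i: 158×0.243 = 38.394, 158×0.281 = 44.398, 158×0.227 = 35.866, 158×0.249 = 39.342.
χ² = (37−38.394)²/38.394 + (50−44.398)²/44.398 + (23−35.866)²/35.866 + (48−39.342)²/39.342
   = 0.051 + 0.707 + 4.615 + 1.905
Sum = 7.28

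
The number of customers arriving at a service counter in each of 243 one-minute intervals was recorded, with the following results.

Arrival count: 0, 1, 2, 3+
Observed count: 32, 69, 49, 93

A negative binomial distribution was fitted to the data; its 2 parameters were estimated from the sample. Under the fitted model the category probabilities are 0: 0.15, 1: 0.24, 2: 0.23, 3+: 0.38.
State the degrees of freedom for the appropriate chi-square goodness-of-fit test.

1

There are k = 4 categories and 2 parameters estimated from the data, so df = 4 − 1 − 2 = 1.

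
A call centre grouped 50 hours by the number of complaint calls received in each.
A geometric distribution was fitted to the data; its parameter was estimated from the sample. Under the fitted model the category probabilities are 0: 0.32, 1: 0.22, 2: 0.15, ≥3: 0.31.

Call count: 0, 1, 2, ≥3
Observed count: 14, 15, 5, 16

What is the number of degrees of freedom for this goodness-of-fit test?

There are k = 4 categories and 1 parameter estimated from the data, so df = 4 − 1 − 1 = 2.

2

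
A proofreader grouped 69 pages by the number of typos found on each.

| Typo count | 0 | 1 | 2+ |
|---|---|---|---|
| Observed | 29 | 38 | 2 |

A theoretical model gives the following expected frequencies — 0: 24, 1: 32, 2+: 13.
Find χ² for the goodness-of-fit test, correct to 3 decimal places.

cat         O        E   (O−E)²/E
0          29       24     1.0417
1          38       32     1.1250
2+          2       13     9.3077
Sum = 11.474

11.474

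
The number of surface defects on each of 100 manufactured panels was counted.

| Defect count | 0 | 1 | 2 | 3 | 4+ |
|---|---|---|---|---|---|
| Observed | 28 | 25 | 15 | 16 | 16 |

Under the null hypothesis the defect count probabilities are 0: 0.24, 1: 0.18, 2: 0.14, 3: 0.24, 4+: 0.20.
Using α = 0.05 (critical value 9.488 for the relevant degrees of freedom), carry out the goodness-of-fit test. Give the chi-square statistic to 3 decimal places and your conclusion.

Expected counts E_i = n·p_i: 100×0.24 = 24, 100×0.18 = 18, 100×0.14 = 14, 100×0.24 = 24, 100×0.20 = 20.
cat         O        E   (O−E)²/E
0          28       24     0.6667
1          25       18     2.7222
2          15       14     0.0714
3          16       24     2.6667
4+         16       20     0.8000
Sum = 6.927
df = 4. Since 6.927 < 9.488, we do not reject H₀.

6.927; do not reject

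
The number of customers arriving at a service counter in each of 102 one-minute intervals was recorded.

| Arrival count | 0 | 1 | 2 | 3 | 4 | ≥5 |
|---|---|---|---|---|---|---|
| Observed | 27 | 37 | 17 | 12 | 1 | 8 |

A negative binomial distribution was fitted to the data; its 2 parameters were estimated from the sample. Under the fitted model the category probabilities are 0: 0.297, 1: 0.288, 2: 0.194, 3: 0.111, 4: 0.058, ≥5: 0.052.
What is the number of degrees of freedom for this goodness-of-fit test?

3

There are k = 6 categories and 2 parameters estimated from the data, so df = 6 − 1 − 2 = 3.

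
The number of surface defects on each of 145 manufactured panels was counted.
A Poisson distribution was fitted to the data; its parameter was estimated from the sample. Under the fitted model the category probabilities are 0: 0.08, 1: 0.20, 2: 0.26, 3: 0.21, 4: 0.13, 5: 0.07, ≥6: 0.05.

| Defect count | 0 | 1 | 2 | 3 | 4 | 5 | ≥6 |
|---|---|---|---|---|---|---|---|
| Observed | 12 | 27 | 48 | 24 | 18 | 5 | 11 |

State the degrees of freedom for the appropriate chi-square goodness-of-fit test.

There are k = 7 categories and 1 parameter estimated from the data, so df = 7 − 1 − 1 = 5.

5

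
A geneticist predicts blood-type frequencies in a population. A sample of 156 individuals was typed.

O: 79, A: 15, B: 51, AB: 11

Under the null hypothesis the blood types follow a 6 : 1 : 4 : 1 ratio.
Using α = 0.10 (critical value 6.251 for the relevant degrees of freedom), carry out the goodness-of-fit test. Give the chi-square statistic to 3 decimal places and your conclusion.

Ratio total = 12. Expected counts: 156×6/12 = 78, 156×1/12 = 13, 156×4/12 = 52, 156×1/12 = 13.
O: (79 − 78)²/78 = 1/78 = 0.0128
A: (15 − 13)²/13 = 4/13 = 0.3077
B: (51 − 52)²/52 = 1/52 = 0.0192
AB: (11 − 13)²/13 = 4/13 = 0.3077
Sum = 0.647
df = 3. Since 0.647 < 6.251, we do not reject H₀.

0.647; do not reject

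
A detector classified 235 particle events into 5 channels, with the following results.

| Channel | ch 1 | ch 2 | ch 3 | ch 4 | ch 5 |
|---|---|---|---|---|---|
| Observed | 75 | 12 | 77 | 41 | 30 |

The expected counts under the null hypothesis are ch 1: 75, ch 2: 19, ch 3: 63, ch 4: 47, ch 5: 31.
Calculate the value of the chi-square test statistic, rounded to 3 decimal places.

ch 1: (75 − 75)²/75 = 0/75 = 0.0000
ch 2: (12 − 19)²/19 = 49/19 = 2.5789
ch 3: (77 − 63)²/63 = 196/63 = 3.1111
ch 4: (41 − 47)²/47 = 36/47 = 0.7660
ch 5: (30 − 31)²/31 = 1/31 = 0.0323
Sum = 6.488

6.488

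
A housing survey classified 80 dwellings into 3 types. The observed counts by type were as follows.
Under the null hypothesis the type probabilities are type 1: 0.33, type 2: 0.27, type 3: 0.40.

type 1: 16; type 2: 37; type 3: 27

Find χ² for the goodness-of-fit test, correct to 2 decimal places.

15.86

Expected counts E_i = n·p_i: 80×0.33 = 26.4, 80×0.27 = 21.6, 80×0.40 = 32.
cat         O        E   (O−E)²/E
type 1     16     26.4      4.097
type 2     37     21.6     10.980
type 3     27       32      0.781
Sum = 15.86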